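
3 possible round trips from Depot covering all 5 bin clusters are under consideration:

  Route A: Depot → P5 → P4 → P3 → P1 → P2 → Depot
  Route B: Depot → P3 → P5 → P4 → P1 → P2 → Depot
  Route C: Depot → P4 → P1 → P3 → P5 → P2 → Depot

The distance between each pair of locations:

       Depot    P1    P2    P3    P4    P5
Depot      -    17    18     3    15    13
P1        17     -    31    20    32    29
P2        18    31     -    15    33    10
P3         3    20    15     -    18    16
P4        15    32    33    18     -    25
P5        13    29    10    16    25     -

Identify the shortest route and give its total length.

Route A: 13 + 25 + 18 + 20 + 31 + 18 = 125
Route B: 3 + 16 + 25 + 32 + 31 + 18 = 125
Route C: 15 + 32 + 20 + 16 + 10 + 18 = 111

111 — Route C is the shortest.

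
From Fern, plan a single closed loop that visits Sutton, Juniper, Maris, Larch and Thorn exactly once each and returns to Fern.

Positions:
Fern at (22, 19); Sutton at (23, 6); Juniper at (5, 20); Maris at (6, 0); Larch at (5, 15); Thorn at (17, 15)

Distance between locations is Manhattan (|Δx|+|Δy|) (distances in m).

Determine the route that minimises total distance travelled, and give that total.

Shortest round trip = 84 m.

Fern-Sutton-Juniper-Maris-Larch-Thorn-Fern: 14+32+21+16+12+9 = 104
Fern-Sutton-Juniper-Maris-Thorn-Larch-Fern: 14+32+21+26+12+21 = 126
Fern-Sutton-Juniper-Larch-Maris-Thorn-Fern: 14+32+5+16+26+9 = 102
Fern-Sutton-Juniper-Larch-Thorn-Maris-Fern: 14+32+5+12+26+35 = 124
Fern-Sutton-Juniper-Thorn-Maris-Larch-Fern: 14+32+17+26+16+21 = 126
Fern-Sutton-Juniper-Thorn-Larch-Maris-Fern: 14+32+17+12+16+35 = 126
Fern-Sutton-Maris-Juniper-Larch-Thorn-Fern: 14+23+21+5+12+9 = 84
Fern-Sutton-Maris-Juniper-Thorn-Larch-Fern: 14+23+21+17+12+21 = 108
Fern-Sutton-Maris-Larch-Juniper-Thorn-Fern: 14+23+16+5+17+9 = 84
Fern-Sutton-Maris-Larch-Thorn-Juniper-Fern: 14+23+16+12+17+18 = 100
Fern-Sutton-Maris-Thorn-Juniper-Larch-Fern: 14+23+26+17+5+21 = 106
Fern-Sutton-Maris-Thorn-Larch-Juniper-Fern: 14+23+26+12+5+18 = 98
Fern-Sutton-Larch-Juniper-Maris-Thorn-Fern: 14+27+5+21+26+9 = 102
Fern-Sutton-Larch-Juniper-Thorn-Maris-Fern: 14+27+5+17+26+35 = 124
… (46 more)
The minimum is 84.
One optimal route: Fern → Sutton → Maris → Juniper → Larch → Thorn → Fern (or its reverse).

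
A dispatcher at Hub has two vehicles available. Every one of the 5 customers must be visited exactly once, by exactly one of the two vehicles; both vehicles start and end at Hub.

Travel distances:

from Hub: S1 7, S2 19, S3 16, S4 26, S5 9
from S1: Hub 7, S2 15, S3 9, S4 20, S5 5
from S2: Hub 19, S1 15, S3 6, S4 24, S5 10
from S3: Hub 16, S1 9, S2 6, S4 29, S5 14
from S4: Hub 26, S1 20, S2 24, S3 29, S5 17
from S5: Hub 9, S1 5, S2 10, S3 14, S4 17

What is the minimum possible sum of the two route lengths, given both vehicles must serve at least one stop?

Check every non-empty split of the stops between the two vehicles; for each half take its own optimal tour:
  {S1} + {S2, S3, S4, S5}: 14 + 72 = 86
  {S2} + {S1, S3, S4, S5}: 38 + 71 = 109
  {S1, S2} + {S3, S4, S5}: 41 + 71 = 112
  {S3} + {S1, S2, S4, S5}: 32 + 70 = 102
  {S1, S3} + {S2, S4, S5}: 32 + 69 = 101
  {S2, S3} + {S1, S4, S5}: 41 + 53 = 94
  … (15 splits in total)
Best: vehicle 1 Hub → S1 → Hub = 14; vehicle 2 Hub → S3 → S2 → S4 → S5 → Hub = 72; combined 86.

Minimum combined distance: 86.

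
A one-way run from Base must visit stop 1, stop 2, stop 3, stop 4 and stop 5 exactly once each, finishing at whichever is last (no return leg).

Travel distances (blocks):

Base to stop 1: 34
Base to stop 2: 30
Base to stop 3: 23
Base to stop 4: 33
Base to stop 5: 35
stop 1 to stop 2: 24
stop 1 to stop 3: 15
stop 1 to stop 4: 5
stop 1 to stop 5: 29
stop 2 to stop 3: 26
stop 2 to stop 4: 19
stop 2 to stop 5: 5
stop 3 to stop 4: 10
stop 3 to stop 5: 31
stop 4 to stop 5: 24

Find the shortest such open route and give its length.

There are 5! = 120 possible orderings.
Base→stop 1→stop 2→stop 3→stop 4→stop 5: 34+24+26+10+24 = 118
Base→stop 1→stop 2→stop 3→stop 5→stop 4: 34+24+26+31+24 = 139
Base→stop 1→stop 2→stop 4→stop 3→stop 5: 34+24+19+10+31 = 118
Base→stop 1→stop 2→stop 4→stop 5→stop 3: 34+24+19+24+31 = 132
Base→stop 1→stop 2→stop 5→stop 3→stop 4: 34+24+5+31+10 = 104
Base→stop 1→stop 2→stop 5→stop 4→stop 3: 34+24+5+24+10 = 97
Base→stop 1→stop 3→stop 2→stop 4→stop 5: 34+15+26+19+24 = 118
Base→stop 1→stop 3→stop 2→stop 5→stop 4: 34+15+26+5+24 = 104
Base→stop 1→stop 3→stop 4→stop 2→stop 5: 34+15+10+19+5 = 83
Base→stop 1→stop 3→stop 4→stop 5→stop 2: 34+15+10+24+5 = 88
Base→stop 1→stop 3→stop 5→stop 2→stop 4: 34+15+31+5+19 = 104
Base→stop 1→stop 3→stop 5→stop 4→stop 2: 34+15+31+24+19 = 123
Base→stop 1→stop 4→stop 2→stop 3→stop 5: 34+5+19+26+31 = 115
Base→stop 1→stop 4→stop 2→stop 5→stop 3: 34+5+19+5+31 = 94
… (106 more)
Base→stop 3→stop 1→stop 4→stop 2→stop 5: 23+15+5+19+5 = 67  ← best
The minimum is 67.
One shortest path: Base → stop 3 → stop 1 → stop 4 → stop 2 → stop 5.

Minimum one-way distance = 67 blocks.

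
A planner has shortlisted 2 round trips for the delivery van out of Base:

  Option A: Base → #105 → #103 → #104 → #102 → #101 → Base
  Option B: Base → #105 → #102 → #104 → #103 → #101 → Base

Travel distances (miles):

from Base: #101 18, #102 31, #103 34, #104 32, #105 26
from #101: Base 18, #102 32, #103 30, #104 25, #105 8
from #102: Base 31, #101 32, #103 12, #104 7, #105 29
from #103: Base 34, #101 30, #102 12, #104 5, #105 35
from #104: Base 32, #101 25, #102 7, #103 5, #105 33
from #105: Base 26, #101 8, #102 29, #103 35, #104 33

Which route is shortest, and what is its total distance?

115 miles — Option B is the shortest.

Option A: 26 + 35 + 5 + 7 + 32 + 18 = 123
Option B: 26 + 29 + 7 + 5 + 30 + 18 = 115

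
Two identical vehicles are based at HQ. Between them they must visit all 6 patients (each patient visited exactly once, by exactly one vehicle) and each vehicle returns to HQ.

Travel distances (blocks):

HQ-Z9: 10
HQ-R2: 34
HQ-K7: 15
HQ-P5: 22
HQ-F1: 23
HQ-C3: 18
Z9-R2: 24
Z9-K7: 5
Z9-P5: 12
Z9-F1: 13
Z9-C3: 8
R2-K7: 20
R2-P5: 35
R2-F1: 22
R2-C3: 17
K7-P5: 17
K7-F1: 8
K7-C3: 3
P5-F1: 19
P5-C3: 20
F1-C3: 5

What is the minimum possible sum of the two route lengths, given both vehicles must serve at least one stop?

Try each way of splitting the stops between the two vehicles (each non-empty) and, for each split, find the best tour for each vehicle:
  {Z9} + {R2, K7, P5, F1, C3}: 20 + 98 = 118
  {R2} + {Z9, K7, P5, F1, C3}: 68 + 64 = 132
  {Z9, R2} + {K7, P5, F1, C3}: 68 + 64 = 132
  {K7} + {Z9, R2, P5, F1, C3}: 30 + 97 = 127
  {Z9, K7} + {R2, P5, F1, C3}: 30 + 97 = 127
  {R2, K7} + {Z9, P5, F1, C3}: 69 + 64 = 133
  … (31 splits in total)
Best: vehicle 1 HQ → Z9 → HQ = 20; vehicle 2 HQ → K7 → R2 → C3 → F1 → P5 → HQ = 98; combined 118.

Minimum combined distance: 118 blocks.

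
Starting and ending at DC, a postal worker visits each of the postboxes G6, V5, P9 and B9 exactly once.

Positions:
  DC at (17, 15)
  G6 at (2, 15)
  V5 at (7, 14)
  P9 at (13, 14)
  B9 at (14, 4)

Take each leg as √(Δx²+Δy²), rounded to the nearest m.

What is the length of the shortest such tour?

With 4 stops there are 4!/2 = 12 distinct round trips (a route and its reverse cost the same).
DC - G6 - V5 - P9 - B9 - DC: 15+5+6+10+11 = 47
DC - G6 - V5 - B9 - P9 - DC: 15+5+12+10+4 = 46
DC - G6 - P9 - V5 - B9 - DC: 15+11+6+12+11 = 55
DC - G6 - P9 - B9 - V5 - DC: 15+11+10+12+10 = 58
DC - G6 - B9 - V5 - P9 - DC: 15+16+12+6+4 = 53
DC - G6 - B9 - P9 - V5 - DC: 15+16+10+6+10 = 57
DC - V5 - G6 - P9 - B9 - DC: 10+5+11+10+11 = 47
DC - V5 - G6 - B9 - P9 - DC: 10+5+16+10+4 = 45
DC - V5 - P9 - G6 - B9 - DC: 10+6+11+16+11 = 54
DC - V5 - B9 - G6 - P9 - DC: 10+12+16+11+4 = 53
DC - P9 - G6 - V5 - B9 - DC: 4+11+5+12+11 = 43
DC - P9 - V5 - G6 - B9 - DC: 4+6+5+16+11 = 42
The minimum is 42.
One optimal route: DC → P9 → V5 → G6 → B9 → DC (or its reverse).

Shortest round trip = 42 m.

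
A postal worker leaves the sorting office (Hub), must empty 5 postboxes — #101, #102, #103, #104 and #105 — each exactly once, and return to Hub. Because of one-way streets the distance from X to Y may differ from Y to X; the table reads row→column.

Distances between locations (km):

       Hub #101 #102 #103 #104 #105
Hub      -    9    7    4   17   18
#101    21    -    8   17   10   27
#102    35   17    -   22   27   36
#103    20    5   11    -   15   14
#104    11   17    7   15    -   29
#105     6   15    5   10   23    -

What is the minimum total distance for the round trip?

Minimum total distance: 61 km.

Hub - #101 - #102 - #103 - #104 - #105 - Hub: 9+8+22+15+29+6 = 89
Hub - #101 - #102 - #103 - #105 - #104 - Hub: 9+8+22+14+23+11 = 87
Hub - #101 - #102 - #104 - #103 - #105 - Hub: 9+8+27+15+14+6 = 79
Hub - #101 - #102 - #104 - #105 - #103 - Hub: 9+8+27+29+10+20 = 103
Hub - #101 - #102 - #105 - #103 - #104 - Hub: 9+8+36+10+15+11 = 89
Hub - #101 - #102 - #105 - #104 - #103 - Hub: 9+8+36+23+15+20 = 111
Hub - #101 - #103 - #102 - #104 - #105 - Hub: 9+17+11+27+29+6 = 99
Hub - #101 - #103 - #102 - #105 - #104 - Hub: 9+17+11+36+23+11 = 107
Hub - #101 - #103 - #104 - #102 - #105 - Hub: 9+17+15+7+36+6 = 90
Hub - #101 - #103 - #104 - #105 - #102 - Hub: 9+17+15+29+5+35 = 110
Hub - #101 - #103 - #105 - #102 - #104 - Hub: 9+17+14+5+27+11 = 83
Hub - #101 - #103 - #105 - #104 - #102 - Hub: 9+17+14+23+7+35 = 105
Hub - #101 - #104 - #102 - #103 - #105 - Hub: 9+10+7+22+14+6 = 68
Hub - #101 - #104 - #102 - #105 - #103 - Hub: 9+10+7+36+10+20 = 92
… (106 more)
Hub - #103 - #105 - #102 - #101 - #104 - Hub: 4+14+5+17+10+11 = 61  ← best
The minimum is 61.
One optimal route: Hub → #103 → #105 → #102 → #101 → #104 → Hub.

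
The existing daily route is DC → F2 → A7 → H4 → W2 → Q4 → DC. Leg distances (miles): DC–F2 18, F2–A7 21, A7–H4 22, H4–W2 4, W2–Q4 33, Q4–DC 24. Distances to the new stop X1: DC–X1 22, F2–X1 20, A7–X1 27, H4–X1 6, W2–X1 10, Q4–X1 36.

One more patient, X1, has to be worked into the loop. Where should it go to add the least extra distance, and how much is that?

+11 miles — insert X1 between A7 and H4.

Insertion cost between consecutive stops i–j is d(i,X1) + d(X1,j) − d(i,j):
  between DC and F2: 22 + 20 − 18 = 24
  between F2 and A7: 20 + 27 − 21 = 26
  between A7 and H4: 27 + 6 − 22 = 11
  between H4 and W2: 6 + 10 − 4 = 12
  between W2 and Q4: 10 + 36 − 33 = 13
  between Q4 and DC: 36 + 22 − 24 = 34
Cheapest insertion is between A7 and H4, adding 11.
New total = 122 + 11 = 133.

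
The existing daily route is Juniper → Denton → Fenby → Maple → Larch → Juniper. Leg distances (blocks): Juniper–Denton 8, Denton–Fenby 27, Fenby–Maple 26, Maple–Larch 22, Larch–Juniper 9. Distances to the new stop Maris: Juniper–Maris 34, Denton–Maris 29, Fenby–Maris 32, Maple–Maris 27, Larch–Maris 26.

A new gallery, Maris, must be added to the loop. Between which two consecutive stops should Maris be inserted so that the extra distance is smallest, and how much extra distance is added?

Minimum extra distance: 31 blocks, inserting Maris between Maple and Larch.

Insertion cost between consecutive stops i–j is d(i,Maris) + d(Maris,j) − d(i,j):
  between Juniper and Denton: 34 + 29 − 8 = 55
  between Denton and Fenby: 29 + 32 − 27 = 34
  between Fenby and Maple: 32 + 27 − 26 = 33
  between Maple and Larch: 27 + 26 − 22 = 31
  between Larch and Juniper: 26 + 34 − 9 = 51
Cheapest insertion is between Maple and Larch, adding 31.
New total = 92 + 31 = 123.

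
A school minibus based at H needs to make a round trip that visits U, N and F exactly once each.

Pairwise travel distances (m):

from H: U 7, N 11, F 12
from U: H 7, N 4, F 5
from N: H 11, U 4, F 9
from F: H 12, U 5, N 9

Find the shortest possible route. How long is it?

Shortest round trip = 32 m.

H→U→N→F→H: 7+4+9+12 = 32
H→U→F→N→H: 7+5+9+11 = 32
H→N→U→F→H: 11+4+5+12 = 32
The minimum is 32.
One optimal route: H → U → N → F → H (or its reverse).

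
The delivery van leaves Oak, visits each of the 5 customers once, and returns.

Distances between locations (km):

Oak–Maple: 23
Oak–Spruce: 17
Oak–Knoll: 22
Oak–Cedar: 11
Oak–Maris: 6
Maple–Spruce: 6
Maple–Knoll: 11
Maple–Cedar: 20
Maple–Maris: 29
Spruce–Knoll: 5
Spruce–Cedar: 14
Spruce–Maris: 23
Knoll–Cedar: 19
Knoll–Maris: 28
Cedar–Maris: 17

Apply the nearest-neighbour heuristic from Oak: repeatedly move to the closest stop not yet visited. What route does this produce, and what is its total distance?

At Oak the remaining stops are Maris 6, Cedar 11, Spruce 17, Knoll 22, Maple 23; go to Maris.
At Maris the remaining stops are Cedar 17, Spruce 23, Knoll 28, Maple 29; go to Cedar.
At Cedar the remaining stops are Spruce 14, Knoll 19, Maple 20; go to Spruce.
At Spruce the remaining stops are Knoll 5, Maple 6; go to Knoll.
At Knoll the remaining stops are Maple 11; go to Maple.
Return Maple→Oak: 23.
Total = 6 + 17 + 14 + 5 + 11 + 23 = 76.

76 km along Oak → Maris → Cedar → Spruce → Knoll → Maple → Oak.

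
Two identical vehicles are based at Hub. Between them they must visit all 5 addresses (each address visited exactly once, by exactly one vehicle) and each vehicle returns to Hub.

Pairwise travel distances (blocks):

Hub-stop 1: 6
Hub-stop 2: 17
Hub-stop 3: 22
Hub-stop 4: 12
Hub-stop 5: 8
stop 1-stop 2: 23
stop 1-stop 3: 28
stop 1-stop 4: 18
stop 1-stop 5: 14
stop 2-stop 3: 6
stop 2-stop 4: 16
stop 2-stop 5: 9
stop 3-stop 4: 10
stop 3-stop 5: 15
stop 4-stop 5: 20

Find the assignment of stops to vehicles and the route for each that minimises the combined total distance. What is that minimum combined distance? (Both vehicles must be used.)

Minimum combined distance: 57 blocks.

Check every non-empty split of the stops between the two vehicles; for each half take its own optimal tour:
  {stop 1} + {stop 2, stop 3, stop 4, stop 5}: 12 + 45 = 57
  {stop 2} + {stop 1, stop 3, stop 4, stop 5}: 34 + 57 = 91
  {stop 1, stop 2} + {stop 3, stop 4, stop 5}: 46 + 45 = 91
  {stop 3} + {stop 1, stop 2, stop 4, stop 5}: 44 + 57 = 101
  {stop 1, stop 3} + {stop 2, stop 4, stop 5}: 56 + 45 = 101
  {stop 2, stop 3} + {stop 1, stop 4, stop 5}: 45 + 52 = 97
  … (15 splits in total)
Best: vehicle 1 Hub → stop 1 → Hub = 12; vehicle 2 Hub → stop 4 → stop 3 → stop 2 → stop 5 → Hub = 45; combined 57.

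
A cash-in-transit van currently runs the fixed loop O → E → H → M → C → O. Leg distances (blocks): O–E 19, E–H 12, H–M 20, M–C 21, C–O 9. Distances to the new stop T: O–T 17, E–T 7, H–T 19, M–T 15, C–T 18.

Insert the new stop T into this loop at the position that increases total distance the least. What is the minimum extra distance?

Insertion cost between consecutive stops i–j is d(i,T) + d(T,j) − d(i,j):
  between O and E: 17 + 7 − 19 = 5
  between E and H: 7 + 19 − 12 = 14
  between H and M: 19 + 15 − 20 = 14
  between M and C: 15 + 18 − 21 = 12
  between C and O: 18 + 17 − 9 = 26
Cheapest insertion is between O and E, adding 5.
New total = 81 + 5 = 86.

Adding 5 blocks by placing T on the O–E leg.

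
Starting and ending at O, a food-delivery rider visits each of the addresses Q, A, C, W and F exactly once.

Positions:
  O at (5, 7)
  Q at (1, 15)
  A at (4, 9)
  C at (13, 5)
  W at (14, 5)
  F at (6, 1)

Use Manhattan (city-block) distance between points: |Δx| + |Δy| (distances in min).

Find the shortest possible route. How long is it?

With 5 stops there are 5!/2 = 60 distinct round trips (a route and its reverse cost the same).
O - Q - A - C - W - F - O: 12+9+13+1+12+7 = 54
O - Q - A - C - F - W - O: 12+9+13+11+12+11 = 68
O - Q - A - W - C - F - O: 12+9+14+1+11+7 = 54
O - Q - A - W - F - C - O: 12+9+14+12+11+10 = 68
O - Q - A - F - C - W - O: 12+9+10+11+1+11 = 54
O - Q - A - F - W - C - O: 12+9+10+12+1+10 = 54
O - Q - C - A - W - F - O: 12+22+13+14+12+7 = 80
O - Q - C - A - F - W - O: 12+22+13+10+12+11 = 80
O - Q - C - W - A - F - O: 12+22+1+14+10+7 = 66
O - Q - C - W - F - A - O: 12+22+1+12+10+3 = 60
O - Q - C - F - A - W - O: 12+22+11+10+14+11 = 80
O - Q - C - F - W - A - O: 12+22+11+12+14+3 = 74
O - Q - W - A - C - F - O: 12+23+14+13+11+7 = 80
O - Q - W - A - F - C - O: 12+23+14+10+11+10 = 80
… (46 more)
The minimum is 54.
One optimal route: O → Q → A → C → W → F → O (or its reverse).

54 min — the shortest possible round trip.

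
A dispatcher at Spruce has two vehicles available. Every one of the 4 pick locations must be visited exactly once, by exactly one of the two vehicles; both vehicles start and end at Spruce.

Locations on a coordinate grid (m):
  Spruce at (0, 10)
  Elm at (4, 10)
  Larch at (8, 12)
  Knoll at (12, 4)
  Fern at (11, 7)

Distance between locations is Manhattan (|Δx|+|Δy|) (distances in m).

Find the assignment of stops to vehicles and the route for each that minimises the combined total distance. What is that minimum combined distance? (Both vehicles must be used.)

48 m — the smallest possible combined total.

Try each way of splitting the stops between the two vehicles (each non-empty) and, for each split, find the best tour for each vehicle:
  {Elm} + {Larch, Knoll, Fern}: 8 + 40 = 48
  {Larch} + {Elm, Knoll, Fern}: 20 + 36 = 56
  {Elm, Larch} + {Knoll, Fern}: 20 + 36 = 56
  {Knoll} + {Elm, Larch, Fern}: 36 + 32 = 68
  {Elm, Knoll} + {Larch, Fern}: 36 + 32 = 68
  {Larch, Knoll} + {Elm, Fern}: 40 + 28 = 68
  … (7 splits in total)
Best: vehicle 1 Spruce → Elm → Spruce = 8; vehicle 2 Spruce → Larch → Knoll → Fern → Spruce = 40; combined 48.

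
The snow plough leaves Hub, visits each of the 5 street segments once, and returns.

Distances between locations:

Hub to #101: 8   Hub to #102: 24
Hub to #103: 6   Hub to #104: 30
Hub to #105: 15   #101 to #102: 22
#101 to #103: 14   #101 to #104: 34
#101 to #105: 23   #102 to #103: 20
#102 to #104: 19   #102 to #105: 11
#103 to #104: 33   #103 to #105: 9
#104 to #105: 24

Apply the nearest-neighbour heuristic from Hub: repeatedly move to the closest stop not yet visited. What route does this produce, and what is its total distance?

87 along Hub → #103 → #105 → #102 → #104 → #101 → Hub.

At Hub the remaining stops are #103 6, #101 8, #105 15, #102 24, #104 30; go to #103.
At #103 the remaining stops are #105 9, #101 14, #102 20, #104 33; go to #105.
At #105 the remaining stops are #102 11, #101 23, #104 24; go to #102.
At #102 the remaining stops are #104 19, #101 22; go to #104.
At #104 the remaining stops are #101 34; go to #101.
Return #101→Hub: 8.
Total = 6 + 9 + 11 + 19 + 34 + 8 = 87.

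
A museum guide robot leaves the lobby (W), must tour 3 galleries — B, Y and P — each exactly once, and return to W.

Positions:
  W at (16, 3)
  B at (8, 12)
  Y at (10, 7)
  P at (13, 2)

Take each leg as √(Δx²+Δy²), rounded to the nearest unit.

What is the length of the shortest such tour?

There are 3 distinct closed tours to check (reversals are equivalent).
W-B-Y-P-W: 12+5+6+3 = 26
W-B-P-Y-W: 12+11+6+7 = 36
W-Y-B-P-W: 7+5+11+3 = 26
The minimum is 26.
One optimal route: W → B → Y → P → W (or its reverse).

Shortest round trip = 26.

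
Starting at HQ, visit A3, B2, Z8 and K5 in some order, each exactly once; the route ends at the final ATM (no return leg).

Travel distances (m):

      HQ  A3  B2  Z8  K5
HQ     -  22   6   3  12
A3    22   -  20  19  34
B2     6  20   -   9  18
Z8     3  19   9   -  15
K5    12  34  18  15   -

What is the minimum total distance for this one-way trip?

There are 4! = 24 possible orderings.
HQ→A3→B2→Z8→K5: 22+20+9+15 = 66
HQ→A3→B2→K5→Z8: 22+20+18+15 = 75
HQ→A3→Z8→B2→K5: 22+19+9+18 = 68
HQ→A3→Z8→K5→B2: 22+19+15+18 = 74
HQ→A3→K5→B2→Z8: 22+34+18+9 = 83
HQ→A3→K5→Z8→B2: 22+34+15+9 = 80
HQ→B2→A3→Z8→K5: 6+20+19+15 = 60
HQ→B2→A3→K5→Z8: 6+20+34+15 = 75
HQ→B2→Z8→A3→K5: 6+9+19+34 = 68
HQ→B2→Z8→K5→A3: 6+9+15+34 = 64
HQ→B2→K5→A3→Z8: 6+18+34+19 = 77
HQ→B2→K5→Z8→A3: 6+18+15+19 = 58
HQ→Z8→A3→B2→K5: 3+19+20+18 = 60
HQ→Z8→A3→K5→B2: 3+19+34+18 = 74
… (10 more)
HQ→Z8→K5→B2→A3: 3+15+18+20 = 56  ← best
The minimum is 56.
One shortest path: HQ → Z8 → K5 → B2 → A3.

Minimum one-way distance = 56 m.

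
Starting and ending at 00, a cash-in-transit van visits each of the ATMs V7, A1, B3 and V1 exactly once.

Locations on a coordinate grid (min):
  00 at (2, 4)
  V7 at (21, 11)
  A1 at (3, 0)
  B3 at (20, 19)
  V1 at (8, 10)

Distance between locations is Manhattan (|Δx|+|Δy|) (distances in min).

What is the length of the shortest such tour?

There are 12 distinct closed tours to check (reversals are equivalent).
00→V7→A1→B3→V1→00: 26+29+36+21+12 = 124
00→V7→A1→V1→B3→00: 26+29+15+21+33 = 124
00→V7→B3→A1→V1→00: 26+9+36+15+12 = 98
00→V7→B3→V1→A1→00: 26+9+21+15+5 = 76
00→V7→V1→A1→B3→00: 26+14+15+36+33 = 124
00→V7→V1→B3→A1→00: 26+14+21+36+5 = 102
00→A1→V7→B3→V1→00: 5+29+9+21+12 = 76
00→A1→V7→V1→B3→00: 5+29+14+21+33 = 102
00→A1→B3→V7→V1→00: 5+36+9+14+12 = 76
00→A1→V1→V7→B3→00: 5+15+14+9+33 = 76
00→B3→V7→A1→V1→00: 33+9+29+15+12 = 98
00→B3→A1→V7→V1→00: 33+36+29+14+12 = 124
The minimum is 76.
One optimal route: 00 → V7 → B3 → V1 → A1 → 00 (or its reverse).

Minimum total distance: 76 min.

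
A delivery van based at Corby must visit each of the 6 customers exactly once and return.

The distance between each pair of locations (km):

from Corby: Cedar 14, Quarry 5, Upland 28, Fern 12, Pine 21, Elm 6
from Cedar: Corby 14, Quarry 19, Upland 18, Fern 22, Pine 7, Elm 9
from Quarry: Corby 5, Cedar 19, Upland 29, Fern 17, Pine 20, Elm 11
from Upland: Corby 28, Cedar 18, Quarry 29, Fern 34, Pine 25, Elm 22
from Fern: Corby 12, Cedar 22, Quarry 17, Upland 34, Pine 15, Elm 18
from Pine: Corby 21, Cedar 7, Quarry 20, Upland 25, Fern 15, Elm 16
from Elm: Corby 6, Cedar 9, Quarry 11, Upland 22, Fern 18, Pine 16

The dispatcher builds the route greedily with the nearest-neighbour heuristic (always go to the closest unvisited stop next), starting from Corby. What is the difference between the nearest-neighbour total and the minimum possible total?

Excess over optimum: 19 km.

Corby: Quarry=5, Elm=6, Fern=12, Cedar=14, Pine=21, Upland=28 ⇒ Quarry
Quarry: Elm=11, Fern=17, Cedar=19, Pine=20, Upland=29 ⇒ Elm
Elm: Cedar=9, Pine=16, Fern=18, Upland=22 ⇒ Cedar
Cedar: Pine=7, Upland=18, Fern=22 ⇒ Pine
Pine: Fern=15, Upland=25 ⇒ Fern
Fern: Upland=34 ⇒ Upland
NN route Corby → Quarry → Elm → Cedar → Pine → Fern → Upland → Corby costs 109.
Optimal: Corby → Quarry → Fern → Pine → Cedar → Upland → Elm → Corby costs 90 (by enumerating all 360 distinct tours).
Excess = 109 − 90 = 19.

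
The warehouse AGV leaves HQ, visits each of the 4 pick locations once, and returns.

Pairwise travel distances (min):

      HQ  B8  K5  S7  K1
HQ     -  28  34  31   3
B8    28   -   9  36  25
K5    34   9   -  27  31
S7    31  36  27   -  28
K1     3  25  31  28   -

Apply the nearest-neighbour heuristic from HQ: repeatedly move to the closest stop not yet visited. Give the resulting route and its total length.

From HQ: distances to unvisited — K1=3, B8=28, S7=31, K5=34. Nearest is K1 (3).
From K1: distances to unvisited — B8=25, S7=28, K5=31. Nearest is B8 (25).
From B8: distances to unvisited — K5=9, S7=36. Nearest is K5 (9).
From K5: distances to unvisited — S7=27. Nearest is S7 (27).
Return S7→HQ: 31.
Total = 3 + 25 + 9 + 27 + 31 = 95.

Total distance 95 min via the nearest-neighbour route HQ → K1 → B8 → K5 → S7 → HQ.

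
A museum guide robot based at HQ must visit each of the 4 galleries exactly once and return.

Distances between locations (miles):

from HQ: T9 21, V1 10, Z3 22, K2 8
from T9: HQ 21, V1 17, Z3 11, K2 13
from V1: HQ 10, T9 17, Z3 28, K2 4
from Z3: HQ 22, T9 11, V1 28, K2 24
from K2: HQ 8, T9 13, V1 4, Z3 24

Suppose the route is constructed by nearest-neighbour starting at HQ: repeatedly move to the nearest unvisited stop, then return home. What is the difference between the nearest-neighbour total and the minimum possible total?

HQ: K2=8, V1=10, T9=21, Z3=22 ⇒ K2
K2: V1=4, T9=13, Z3=24 ⇒ V1
V1: T9=17, Z3=28 ⇒ T9
T9: Z3=11 ⇒ Z3
NN route HQ → K2 → V1 → T9 → Z3 → HQ costs 62.
Optimal: HQ → V1 → K2 → T9 → Z3 → HQ costs 60 (by enumerating all 12 distinct tours).
Excess = 62 − 60 = 2.

Excess over optimum: 2 miles.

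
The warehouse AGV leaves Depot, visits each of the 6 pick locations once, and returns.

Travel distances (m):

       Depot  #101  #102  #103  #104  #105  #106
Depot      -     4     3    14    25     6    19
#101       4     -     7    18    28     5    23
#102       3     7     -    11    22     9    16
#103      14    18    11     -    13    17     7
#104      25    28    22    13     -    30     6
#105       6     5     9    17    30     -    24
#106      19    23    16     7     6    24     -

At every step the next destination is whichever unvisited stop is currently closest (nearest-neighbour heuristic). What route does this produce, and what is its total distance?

At Depot the remaining stops are #102 3, #101 4, #105 6, #103 14, #106 19, #104 25; go to #102.
At #102 the remaining stops are #101 7, #105 9, #103 11, #106 16, #104 22; go to #101.
At #101 the remaining stops are #105 5, #103 18, #106 23, #104 28; go to #105.
At #105 the remaining stops are #103 17, #106 24, #104 30; go to #103.
At #103 the remaining stops are #106 7, #104 13; go to #106.
At #106 the remaining stops are #104 6; go to #104.
Return #104→Depot: 25.
Total = 3 + 7 + 5 + 17 + 7 + 6 + 25 = 70.

Total distance 70 m via the nearest-neighbour route Depot → #102 → #101 → #105 → #103 → #106 → #104 → Depot.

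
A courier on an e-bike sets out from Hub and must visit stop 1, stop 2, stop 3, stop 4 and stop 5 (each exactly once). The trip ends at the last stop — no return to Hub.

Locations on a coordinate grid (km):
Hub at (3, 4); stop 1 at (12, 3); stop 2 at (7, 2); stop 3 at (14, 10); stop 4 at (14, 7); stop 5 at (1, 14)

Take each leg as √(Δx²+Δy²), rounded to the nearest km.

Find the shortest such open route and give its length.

There are 5! = 120 possible orderings.
Hub→stop 1→stop 2→stop 3→stop 4→stop 5: 9+5+11+3+15 = 43
Hub→stop 1→stop 2→stop 3→stop 5→stop 4: 9+5+11+14+15 = 54
Hub→stop 1→stop 2→stop 4→stop 3→stop 5: 9+5+9+3+14 = 40
Hub→stop 1→stop 2→stop 4→stop 5→stop 3: 9+5+9+15+14 = 52
Hub→stop 1→stop 2→stop 5→stop 3→stop 4: 9+5+13+14+3 = 44
Hub→stop 1→stop 2→stop 5→stop 4→stop 3: 9+5+13+15+3 = 45
Hub→stop 1→stop 3→stop 2→stop 4→stop 5: 9+7+11+9+15 = 51
Hub→stop 1→stop 3→stop 2→stop 5→stop 4: 9+7+11+13+15 = 55
Hub→stop 1→stop 3→stop 4→stop 2→stop 5: 9+7+3+9+13 = 41
Hub→stop 1→stop 3→stop 4→stop 5→stop 2: 9+7+3+15+13 = 47
Hub→stop 1→stop 3→stop 5→stop 2→stop 4: 9+7+14+13+9 = 52
Hub→stop 1→stop 3→stop 5→stop 4→stop 2: 9+7+14+15+9 = 54
Hub→stop 1→stop 4→stop 2→stop 3→stop 5: 9+4+9+11+14 = 47
Hub→stop 1→stop 4→stop 2→stop 5→stop 3: 9+4+9+13+14 = 49
… (106 more)
Hub→stop 2→stop 1→stop 4→stop 3→stop 5: 4+5+4+3+14 = 30  ← best
The minimum is 30.
One shortest path: Hub → stop 2 → stop 1 → stop 4 → stop 3 → stop 5.

Shortest open route: 30 km.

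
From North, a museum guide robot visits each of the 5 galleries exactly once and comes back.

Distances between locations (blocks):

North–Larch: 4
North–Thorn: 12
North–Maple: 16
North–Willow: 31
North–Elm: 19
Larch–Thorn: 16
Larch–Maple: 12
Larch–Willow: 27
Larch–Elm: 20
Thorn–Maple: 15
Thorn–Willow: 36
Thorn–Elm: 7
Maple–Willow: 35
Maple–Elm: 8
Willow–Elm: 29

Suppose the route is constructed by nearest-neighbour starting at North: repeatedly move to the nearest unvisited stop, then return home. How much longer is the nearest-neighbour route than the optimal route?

From North: Larch=4, Thorn=12, Maple=16, Elm=19, Willow=31 → choose Larch (4).
From Larch: Maple=12, Thorn=16, Elm=20, Willow=27 → choose Maple (12).
From Maple: Elm=8, Thorn=15, Willow=35 → choose Elm (8).
From Elm: Thorn=7, Willow=29 → choose Thorn (7).
From Thorn: Willow=36 → choose Willow (36).
NN route North → Larch → Maple → Elm → Thorn → Willow → North costs 98.
Optimal: North → Larch → Willow → Maple → Elm → Thorn → North costs 93 (by enumerating all 60 distinct tours).
Excess = 98 − 93 = 5.

Excess over optimum: 5 blocks.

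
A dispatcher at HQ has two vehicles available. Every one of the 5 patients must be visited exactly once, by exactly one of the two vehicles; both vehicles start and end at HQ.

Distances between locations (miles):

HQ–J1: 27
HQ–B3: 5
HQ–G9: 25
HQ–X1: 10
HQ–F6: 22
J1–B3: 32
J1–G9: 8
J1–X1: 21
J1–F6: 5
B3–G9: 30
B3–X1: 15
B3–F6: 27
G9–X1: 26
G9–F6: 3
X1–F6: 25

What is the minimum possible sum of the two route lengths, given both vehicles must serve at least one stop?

Minimum combined distance: 74 miles.

Try each way of splitting the stops between the two vehicles (each non-empty) and, for each split, find the best tour for each vehicle:
  {J1} + {B3, G9, X1, F6}: 54 + 71 = 125
  {B3} + {J1, G9, X1, F6}: 10 + 64 = 74
  {J1, B3} + {G9, X1, F6}: 64 + 61 = 125
  {G9} + {J1, B3, X1, F6}: 50 + 68 = 118
  {J1, G9} + {B3, X1, F6}: 60 + 67 = 127
  {B3, G9} + {J1, X1, F6}: 60 + 58 = 118
  … (15 splits in total)
Best: vehicle 1 HQ → B3 → HQ = 10; vehicle 2 HQ → G9 → F6 → J1 → X1 → HQ = 64; combined 74.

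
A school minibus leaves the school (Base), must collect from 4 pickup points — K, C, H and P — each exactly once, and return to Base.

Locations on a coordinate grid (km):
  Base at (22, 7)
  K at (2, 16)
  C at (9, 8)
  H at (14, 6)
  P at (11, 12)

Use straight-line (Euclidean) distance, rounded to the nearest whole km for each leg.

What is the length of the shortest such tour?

Base - K - C - H - P - Base: 22+11+5+7+12 = 57
Base - K - C - P - H - Base: 22+11+4+7+8 = 52
Base - K - H - C - P - Base: 22+16+5+4+12 = 59
Base - K - H - P - C - Base: 22+16+7+4+13 = 62
Base - K - P - C - H - Base: 22+10+4+5+8 = 49
Base - K - P - H - C - Base: 22+10+7+5+13 = 57
Base - C - K - H - P - Base: 13+11+16+7+12 = 59
Base - C - K - P - H - Base: 13+11+10+7+8 = 49
Base - C - H - K - P - Base: 13+5+16+10+12 = 56
Base - C - P - K - H - Base: 13+4+10+16+8 = 51
Base - H - K - C - P - Base: 8+16+11+4+12 = 51
Base - H - C - K - P - Base: 8+5+11+10+12 = 46
The minimum is 46.
One optimal route: Base → H → C → K → P → Base (or its reverse).

Shortest round trip = 46 km.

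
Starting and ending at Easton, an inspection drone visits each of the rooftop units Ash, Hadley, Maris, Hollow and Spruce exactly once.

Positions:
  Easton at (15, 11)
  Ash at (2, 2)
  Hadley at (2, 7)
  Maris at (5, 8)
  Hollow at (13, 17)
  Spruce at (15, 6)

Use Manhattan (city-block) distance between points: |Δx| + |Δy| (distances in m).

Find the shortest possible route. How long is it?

Shortest round trip = 56 m.

Easton - Ash - Hadley - Maris - Hollow - Spruce - Easton: 22+5+4+17+13+5 = 66
Easton - Ash - Hadley - Maris - Spruce - Hollow - Easton: 22+5+4+12+13+8 = 64
Easton - Ash - Hadley - Hollow - Maris - Spruce - Easton: 22+5+21+17+12+5 = 82
Easton - Ash - Hadley - Hollow - Spruce - Maris - Easton: 22+5+21+13+12+13 = 86
Easton - Ash - Hadley - Spruce - Maris - Hollow - Easton: 22+5+14+12+17+8 = 78
Easton - Ash - Hadley - Spruce - Hollow - Maris - Easton: 22+5+14+13+17+13 = 84
Easton - Ash - Maris - Hadley - Hollow - Spruce - Easton: 22+9+4+21+13+5 = 74
Easton - Ash - Maris - Hadley - Spruce - Hollow - Easton: 22+9+4+14+13+8 = 70
Easton - Ash - Maris - Hollow - Hadley - Spruce - Easton: 22+9+17+21+14+5 = 88
Easton - Ash - Maris - Hollow - Spruce - Hadley - Easton: 22+9+17+13+14+17 = 92
Easton - Ash - Maris - Spruce - Hadley - Hollow - Easton: 22+9+12+14+21+8 = 86
Easton - Ash - Maris - Spruce - Hollow - Hadley - Easton: 22+9+12+13+21+17 = 94
Easton - Ash - Hollow - Hadley - Maris - Spruce - Easton: 22+26+21+4+12+5 = 90
Easton - Ash - Hollow - Hadley - Spruce - Maris - Easton: 22+26+21+14+12+13 = 108
… (46 more)
Easton - Hollow - Maris - Hadley - Ash - Spruce - Easton: 8+17+4+5+17+5 = 56  ← best
The minimum is 56.
One optimal route: Easton → Hollow → Maris → Hadley → Ash → Spruce → Easton (or its reverse).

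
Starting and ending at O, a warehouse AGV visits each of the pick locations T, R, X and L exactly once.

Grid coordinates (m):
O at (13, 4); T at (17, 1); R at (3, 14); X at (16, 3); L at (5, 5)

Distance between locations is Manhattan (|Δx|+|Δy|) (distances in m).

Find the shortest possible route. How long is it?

With 4 stops there are 4!/2 = 12 distinct round trips (a route and its reverse cost the same).
O→T→R→X→L→O: 7+27+24+13+9 = 80
O→T→R→L→X→O: 7+27+11+13+4 = 62
O→T→X→R→L→O: 7+3+24+11+9 = 54
O→T→X→L→R→O: 7+3+13+11+20 = 54
O→T→L→R→X→O: 7+16+11+24+4 = 62
O→T→L→X→R→O: 7+16+13+24+20 = 80
O→R→T→X→L→O: 20+27+3+13+9 = 72
O→R→T→L→X→O: 20+27+16+13+4 = 80
O→R→X→T→L→O: 20+24+3+16+9 = 72
O→R→L→T→X→O: 20+11+16+3+4 = 54
O→X→T→R→L→O: 4+3+27+11+9 = 54
O→X→R→T→L→O: 4+24+27+16+9 = 80
The minimum is 54.
One optimal route: O → T → X → R → L → O (or its reverse).

Minimum total distance: 54 m.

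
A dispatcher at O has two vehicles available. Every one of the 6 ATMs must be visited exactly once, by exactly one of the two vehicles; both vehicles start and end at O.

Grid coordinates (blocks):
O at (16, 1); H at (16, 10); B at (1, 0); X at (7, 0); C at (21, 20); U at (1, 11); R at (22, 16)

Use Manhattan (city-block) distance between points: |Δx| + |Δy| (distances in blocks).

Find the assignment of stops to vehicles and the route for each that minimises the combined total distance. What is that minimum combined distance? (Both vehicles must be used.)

There are 2^5 − 1 = 31 ways to divide the 6 stops into two non-empty groups. For each, the best each vehicle can do is its own shortest tour through its group:
  {H} + {B, X, C, U, R}: 18 + 82 = 100
  {B} + {H, X, C, U, R}: 32 + 82 = 114
  {H, B} + {X, C, U, R}: 50 + 82 = 132
  {X} + {H, B, C, U, R}: 20 + 82 = 102
  {H, X} + {B, C, U, R}: 38 + 82 = 120
  {B, X} + {H, C, U, R}: 32 + 80 = 112
  … (31 splits in total)
Best: vehicle 1 O → H → O = 18; vehicle 2 O → X → B → U → C → R → O = 82; combined 100.

Minimum combined distance: 100 blocks.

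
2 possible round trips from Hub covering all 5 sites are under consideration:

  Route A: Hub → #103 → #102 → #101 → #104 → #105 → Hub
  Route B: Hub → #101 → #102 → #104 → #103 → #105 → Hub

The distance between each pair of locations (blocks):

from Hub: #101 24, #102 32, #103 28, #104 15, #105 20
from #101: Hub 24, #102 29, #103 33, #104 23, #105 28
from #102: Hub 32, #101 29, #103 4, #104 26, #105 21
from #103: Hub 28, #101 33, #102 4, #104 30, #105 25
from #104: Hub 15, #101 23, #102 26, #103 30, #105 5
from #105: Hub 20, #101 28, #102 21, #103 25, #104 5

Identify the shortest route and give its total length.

Route A: 28 + 4 + 29 + 23 + 5 + 20 = 109
Route B: 24 + 29 + 26 + 30 + 25 + 20 = 154

Shortest is Route A, total 109 blocks.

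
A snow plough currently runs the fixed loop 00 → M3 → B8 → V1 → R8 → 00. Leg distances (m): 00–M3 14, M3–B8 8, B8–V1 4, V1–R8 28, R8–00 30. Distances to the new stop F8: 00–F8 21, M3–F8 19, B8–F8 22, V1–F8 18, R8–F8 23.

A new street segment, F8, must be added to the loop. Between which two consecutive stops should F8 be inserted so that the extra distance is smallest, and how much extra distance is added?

Insertion cost between consecutive stops i–j is d(i,F8) + d(F8,j) − d(i,j):
  between 00 and M3: 21 + 19 − 14 = 26
  between M3 and B8: 19 + 22 − 8 = 33
  between B8 and V1: 22 + 18 − 4 = 36
  between V1 and R8: 18 + 23 − 28 = 13
  between R8 and 00: 23 + 21 − 30 = 14
Cheapest insertion is between V1 and R8, adding 13.
New total = 84 + 13 = 97.

+13 m — insert F8 between V1 and R8.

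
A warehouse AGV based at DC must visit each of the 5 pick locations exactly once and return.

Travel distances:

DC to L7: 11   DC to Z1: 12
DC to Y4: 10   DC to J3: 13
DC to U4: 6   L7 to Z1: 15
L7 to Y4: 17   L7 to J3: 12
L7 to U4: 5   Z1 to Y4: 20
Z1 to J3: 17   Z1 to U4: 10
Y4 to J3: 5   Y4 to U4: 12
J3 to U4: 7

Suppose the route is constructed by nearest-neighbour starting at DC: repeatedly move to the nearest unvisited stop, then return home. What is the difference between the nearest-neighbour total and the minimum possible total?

From DC: U4=6, Y4=10, L7=11, Z1=12, J3=13 → choose U4 (6).
From U4: L7=5, J3=7, Z1=10, Y4=12 → choose L7 (5).
From L7: J3=12, Z1=15, Y4=17 → choose J3 (12).
From J3: Y4=5, Z1=17 → choose Y4 (5).
From Y4: Z1=20 → choose Z1 (20).
NN route DC → U4 → L7 → J3 → Y4 → Z1 → DC costs 60.
Optimal: DC → Z1 → L7 → U4 → J3 → Y4 → DC costs 54 (by enumerating all 60 distinct tours).
Excess = 60 − 54 = 6.

Excess over optimum: 6.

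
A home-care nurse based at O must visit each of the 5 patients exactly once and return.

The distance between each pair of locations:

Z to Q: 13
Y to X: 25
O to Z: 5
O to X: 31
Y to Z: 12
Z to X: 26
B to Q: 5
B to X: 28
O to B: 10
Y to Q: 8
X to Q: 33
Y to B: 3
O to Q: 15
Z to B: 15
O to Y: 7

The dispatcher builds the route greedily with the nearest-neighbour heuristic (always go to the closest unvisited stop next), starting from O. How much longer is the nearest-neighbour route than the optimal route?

O: Z=5, Y=7, B=10, Q=15, X=31 ⇒ Z
Z: Y=12, Q=13, B=15, X=26 ⇒ Y
Y: B=3, Q=8, X=25 ⇒ B
B: Q=5, X=28 ⇒ Q
Q: X=33 ⇒ X
NN route O → Z → Y → B → Q → X → O costs 89.
Optimal: O → Y → B → Q → X → Z → O costs 79 (by enumerating all 60 distinct tours).
Excess = 89 − 79 = 10.

The nearest-neighbour route is 10 longer than optimal.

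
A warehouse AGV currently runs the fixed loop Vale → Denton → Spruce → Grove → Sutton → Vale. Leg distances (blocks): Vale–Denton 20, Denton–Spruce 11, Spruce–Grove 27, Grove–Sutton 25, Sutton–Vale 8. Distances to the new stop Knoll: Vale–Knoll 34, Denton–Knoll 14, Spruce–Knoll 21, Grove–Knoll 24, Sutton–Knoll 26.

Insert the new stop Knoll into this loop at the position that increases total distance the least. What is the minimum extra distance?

Insertion cost between consecutive stops i–j is d(i,Knoll) + d(Knoll,j) − d(i,j):
  between Vale and Denton: 34 + 14 − 20 = 28
  between Denton and Spruce: 14 + 21 − 11 = 24
  between Spruce and Grove: 21 + 24 − 27 = 18
  between Grove and Sutton: 24 + 26 − 25 = 25
  between Sutton and Vale: 26 + 34 − 8 = 52
Cheapest insertion is between Spruce and Grove, adding 18.
New total = 91 + 18 = 109.

+18 blocks — insert Knoll between Spruce and Grove.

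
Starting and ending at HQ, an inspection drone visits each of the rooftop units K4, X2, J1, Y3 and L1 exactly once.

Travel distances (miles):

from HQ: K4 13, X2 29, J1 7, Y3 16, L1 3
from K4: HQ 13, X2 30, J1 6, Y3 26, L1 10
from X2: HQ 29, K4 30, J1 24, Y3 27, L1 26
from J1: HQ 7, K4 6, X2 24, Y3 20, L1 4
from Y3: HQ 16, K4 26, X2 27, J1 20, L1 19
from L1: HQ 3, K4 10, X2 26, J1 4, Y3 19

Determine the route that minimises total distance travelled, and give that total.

Minimum total distance: 86 miles.

HQ-K4-X2-J1-Y3-L1-HQ: 13+30+24+20+19+3 = 109
HQ-K4-X2-J1-L1-Y3-HQ: 13+30+24+4+19+16 = 106
HQ-K4-X2-Y3-J1-L1-HQ: 13+30+27+20+4+3 = 97
HQ-K4-X2-Y3-L1-J1-HQ: 13+30+27+19+4+7 = 100
HQ-K4-X2-L1-J1-Y3-HQ: 13+30+26+4+20+16 = 109
HQ-K4-X2-L1-Y3-J1-HQ: 13+30+26+19+20+7 = 115
HQ-K4-J1-X2-Y3-L1-HQ: 13+6+24+27+19+3 = 92
HQ-K4-J1-X2-L1-Y3-HQ: 13+6+24+26+19+16 = 104
HQ-K4-J1-Y3-X2-L1-HQ: 13+6+20+27+26+3 = 95
HQ-K4-J1-Y3-L1-X2-HQ: 13+6+20+19+26+29 = 113
HQ-K4-J1-L1-X2-Y3-HQ: 13+6+4+26+27+16 = 92
HQ-K4-J1-L1-Y3-X2-HQ: 13+6+4+19+27+29 = 98
HQ-K4-Y3-X2-J1-L1-HQ: 13+26+27+24+4+3 = 97
HQ-K4-Y3-X2-L1-J1-HQ: 13+26+27+26+4+7 = 103
… (46 more)
HQ-Y3-X2-K4-J1-L1-HQ: 16+27+30+6+4+3 = 86  ← best
The minimum is 86.
One optimal route: HQ → Y3 → X2 → K4 → J1 → L1 → HQ (or its reverse).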